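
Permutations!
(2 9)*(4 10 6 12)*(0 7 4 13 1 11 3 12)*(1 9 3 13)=[7, 11, 3, 12, 10, 5, 0, 4, 8, 2, 6, 13, 1, 9]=(0 7 4 10 6)(1 11 13 9 2 3 12)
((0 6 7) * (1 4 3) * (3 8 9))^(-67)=((0 6 7)(1 4 8 9 3))^(-67)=(0 7 6)(1 9 4 3 8)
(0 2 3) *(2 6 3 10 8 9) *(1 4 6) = (0 1 4 6 3)(2 10 8 9) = [1, 4, 10, 0, 6, 5, 3, 7, 9, 2, 8]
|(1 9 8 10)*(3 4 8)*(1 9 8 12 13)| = 8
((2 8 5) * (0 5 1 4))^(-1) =((0 5 2 8 1 4))^(-1) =(0 4 1 8 2 5)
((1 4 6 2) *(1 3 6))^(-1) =(1 4)(2 6 3)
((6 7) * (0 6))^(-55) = ((0 6 7))^(-55) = (0 7 6)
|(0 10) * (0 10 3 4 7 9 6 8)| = |(10)(0 3 4 7 9 6 8)| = 7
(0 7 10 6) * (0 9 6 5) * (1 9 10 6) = [7, 9, 2, 3, 4, 0, 10, 6, 8, 1, 5] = (0 7 6 10 5)(1 9)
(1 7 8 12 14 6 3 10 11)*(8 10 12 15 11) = (1 7 10 8 15 11)(3 12 14 6) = [0, 7, 2, 12, 4, 5, 3, 10, 15, 9, 8, 1, 14, 13, 6, 11]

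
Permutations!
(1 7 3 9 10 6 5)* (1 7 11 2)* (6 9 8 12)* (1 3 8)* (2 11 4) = (1 4 2 3)(5 7 8 12 6)(9 10) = [0, 4, 3, 1, 2, 7, 5, 8, 12, 10, 9, 11, 6]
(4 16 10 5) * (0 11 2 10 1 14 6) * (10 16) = (0 11 2 16 1 14 6)(4 10 5) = [11, 14, 16, 3, 10, 4, 0, 7, 8, 9, 5, 2, 12, 13, 6, 15, 1]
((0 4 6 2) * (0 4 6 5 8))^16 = (0 5 2)(4 6 8)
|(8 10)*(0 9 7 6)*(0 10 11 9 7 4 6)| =|(0 7)(4 6 10 8 11 9)| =6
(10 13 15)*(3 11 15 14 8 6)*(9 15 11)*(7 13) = (3 9 15 10 7 13 14 8 6) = [0, 1, 2, 9, 4, 5, 3, 13, 6, 15, 7, 11, 12, 14, 8, 10]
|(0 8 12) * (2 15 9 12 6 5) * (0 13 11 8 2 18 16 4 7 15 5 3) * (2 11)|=|(0 11 8 6 3)(2 5 18 16 4 7 15 9 12 13)|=10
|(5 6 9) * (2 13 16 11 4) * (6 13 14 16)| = |(2 14 16 11 4)(5 13 6 9)| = 20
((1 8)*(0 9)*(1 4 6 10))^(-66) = (1 10 6 4 8)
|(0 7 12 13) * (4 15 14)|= |(0 7 12 13)(4 15 14)|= 12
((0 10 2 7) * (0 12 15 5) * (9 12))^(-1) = (0 5 15 12 9 7 2 10)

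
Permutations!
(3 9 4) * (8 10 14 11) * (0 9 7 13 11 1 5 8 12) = (0 9 4 3 7 13 11 12)(1 5 8 10 14) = [9, 5, 2, 7, 3, 8, 6, 13, 10, 4, 14, 12, 0, 11, 1]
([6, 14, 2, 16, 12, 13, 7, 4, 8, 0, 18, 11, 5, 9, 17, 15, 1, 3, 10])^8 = (18)(1 3 14 16 17)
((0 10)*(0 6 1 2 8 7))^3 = ((0 10 6 1 2 8 7))^3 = (0 1 7 6 8 10 2)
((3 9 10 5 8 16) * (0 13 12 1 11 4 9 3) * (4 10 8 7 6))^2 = (0 12 11 5 6 9 16 13 1 10 7 4 8)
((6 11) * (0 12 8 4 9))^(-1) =((0 12 8 4 9)(6 11))^(-1) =(0 9 4 8 12)(6 11)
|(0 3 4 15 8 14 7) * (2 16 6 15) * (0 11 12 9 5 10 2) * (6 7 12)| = 12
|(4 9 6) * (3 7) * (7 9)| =|(3 9 6 4 7)| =5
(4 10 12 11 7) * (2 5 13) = (2 5 13)(4 10 12 11 7) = [0, 1, 5, 3, 10, 13, 6, 4, 8, 9, 12, 7, 11, 2]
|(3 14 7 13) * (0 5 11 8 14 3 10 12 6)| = |(0 5 11 8 14 7 13 10 12 6)| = 10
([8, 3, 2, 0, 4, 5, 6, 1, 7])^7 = [7, 0, 2, 8, 4, 5, 6, 3, 1]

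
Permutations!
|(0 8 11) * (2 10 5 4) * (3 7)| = 12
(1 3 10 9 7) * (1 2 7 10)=(1 3)(2 7)(9 10)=[0, 3, 7, 1, 4, 5, 6, 2, 8, 10, 9]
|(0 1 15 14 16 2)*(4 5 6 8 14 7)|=|(0 1 15 7 4 5 6 8 14 16 2)|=11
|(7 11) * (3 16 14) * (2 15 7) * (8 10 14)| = |(2 15 7 11)(3 16 8 10 14)| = 20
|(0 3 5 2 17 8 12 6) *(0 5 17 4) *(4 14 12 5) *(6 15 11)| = 12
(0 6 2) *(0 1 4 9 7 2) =(0 6)(1 4 9 7 2) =[6, 4, 1, 3, 9, 5, 0, 2, 8, 7]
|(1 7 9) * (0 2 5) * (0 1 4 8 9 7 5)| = 6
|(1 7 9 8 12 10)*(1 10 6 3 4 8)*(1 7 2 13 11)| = 20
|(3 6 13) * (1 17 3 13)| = |(1 17 3 6)| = 4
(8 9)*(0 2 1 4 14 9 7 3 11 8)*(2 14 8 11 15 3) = (0 14 9)(1 4 8 7 2)(3 15) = [14, 4, 1, 15, 8, 5, 6, 2, 7, 0, 10, 11, 12, 13, 9, 3]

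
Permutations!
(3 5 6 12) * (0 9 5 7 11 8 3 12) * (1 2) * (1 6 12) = [9, 2, 6, 7, 4, 12, 0, 11, 3, 5, 10, 8, 1] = (0 9 5 12 1 2 6)(3 7 11 8)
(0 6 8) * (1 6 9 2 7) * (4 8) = (0 9 2 7 1 6 4 8) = [9, 6, 7, 3, 8, 5, 4, 1, 0, 2]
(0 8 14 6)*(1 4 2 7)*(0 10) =[8, 4, 7, 3, 2, 5, 10, 1, 14, 9, 0, 11, 12, 13, 6] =(0 8 14 6 10)(1 4 2 7)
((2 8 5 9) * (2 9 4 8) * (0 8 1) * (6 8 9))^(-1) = (0 1 4 5 8 6 9)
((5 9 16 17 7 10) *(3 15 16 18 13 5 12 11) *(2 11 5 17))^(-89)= ((2 11 3 15 16)(5 9 18 13 17 7 10 12))^(-89)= (2 11 3 15 16)(5 12 10 7 17 13 18 9)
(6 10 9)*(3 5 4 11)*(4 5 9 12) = (3 9 6 10 12 4 11) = [0, 1, 2, 9, 11, 5, 10, 7, 8, 6, 12, 3, 4]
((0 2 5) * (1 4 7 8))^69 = ((0 2 5)(1 4 7 8))^69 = (1 4 7 8)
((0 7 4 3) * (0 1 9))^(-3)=(0 3)(1 7)(4 9)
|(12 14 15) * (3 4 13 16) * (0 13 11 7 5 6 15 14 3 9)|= |(0 13 16 9)(3 4 11 7 5 6 15 12)|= 8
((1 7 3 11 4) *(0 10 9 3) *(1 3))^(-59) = ((0 10 9 1 7)(3 11 4))^(-59) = (0 10 9 1 7)(3 11 4)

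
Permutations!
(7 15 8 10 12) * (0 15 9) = (0 15 8 10 12 7 9) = [15, 1, 2, 3, 4, 5, 6, 9, 10, 0, 12, 11, 7, 13, 14, 8]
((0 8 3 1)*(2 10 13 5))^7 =((0 8 3 1)(2 10 13 5))^7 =(0 1 3 8)(2 5 13 10)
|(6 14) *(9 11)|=2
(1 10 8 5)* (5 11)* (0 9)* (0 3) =(0 9 3)(1 10 8 11 5) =[9, 10, 2, 0, 4, 1, 6, 7, 11, 3, 8, 5]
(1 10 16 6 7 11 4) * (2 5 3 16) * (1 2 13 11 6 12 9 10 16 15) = (1 16 12 9 10 13 11 4 2 5 3 15)(6 7) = [0, 16, 5, 15, 2, 3, 7, 6, 8, 10, 13, 4, 9, 11, 14, 1, 12]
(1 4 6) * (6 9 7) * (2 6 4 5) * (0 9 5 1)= (0 9 7 4 5 2 6)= [9, 1, 6, 3, 5, 2, 0, 4, 8, 7]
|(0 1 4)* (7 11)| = 6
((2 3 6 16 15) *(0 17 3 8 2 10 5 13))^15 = (0 10 6)(2 8)(3 13 15)(5 16 17)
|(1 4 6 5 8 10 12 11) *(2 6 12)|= |(1 4 12 11)(2 6 5 8 10)|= 20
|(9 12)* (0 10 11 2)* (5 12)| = |(0 10 11 2)(5 12 9)| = 12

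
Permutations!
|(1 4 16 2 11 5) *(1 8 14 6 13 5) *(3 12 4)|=35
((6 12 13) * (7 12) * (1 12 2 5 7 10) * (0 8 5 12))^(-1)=(0 1 10 6 13 12 2 7 5 8)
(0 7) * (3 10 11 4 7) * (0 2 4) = (0 3 10 11)(2 4 7) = [3, 1, 4, 10, 7, 5, 6, 2, 8, 9, 11, 0]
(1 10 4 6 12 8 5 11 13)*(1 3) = (1 10 4 6 12 8 5 11 13 3) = [0, 10, 2, 1, 6, 11, 12, 7, 5, 9, 4, 13, 8, 3]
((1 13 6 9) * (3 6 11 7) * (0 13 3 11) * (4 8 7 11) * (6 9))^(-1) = ((0 13)(1 3 9)(4 8 7))^(-1) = (0 13)(1 9 3)(4 7 8)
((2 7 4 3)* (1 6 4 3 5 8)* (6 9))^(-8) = (1 5 6)(2 7 3)(4 9 8) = ((1 9 6 4 5 8)(2 7 3))^(-8)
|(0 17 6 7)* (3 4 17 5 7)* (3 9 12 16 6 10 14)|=60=|(0 5 7)(3 4 17 10 14)(6 9 12 16)|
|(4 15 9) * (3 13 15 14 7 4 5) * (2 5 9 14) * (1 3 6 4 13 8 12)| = 4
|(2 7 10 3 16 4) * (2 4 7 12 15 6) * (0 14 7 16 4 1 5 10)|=60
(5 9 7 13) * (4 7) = (4 7 13 5 9) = [0, 1, 2, 3, 7, 9, 6, 13, 8, 4, 10, 11, 12, 5]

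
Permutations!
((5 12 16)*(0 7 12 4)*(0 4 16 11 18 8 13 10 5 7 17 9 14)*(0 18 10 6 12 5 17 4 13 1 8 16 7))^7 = (0 17 13 14 12 16 10 4 9 6 18 11)(1 8)(5 7)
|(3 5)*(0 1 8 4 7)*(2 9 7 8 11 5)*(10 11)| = 18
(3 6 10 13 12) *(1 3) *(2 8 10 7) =(1 3 6 7 2 8 10 13 12) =[0, 3, 8, 6, 4, 5, 7, 2, 10, 9, 13, 11, 1, 12]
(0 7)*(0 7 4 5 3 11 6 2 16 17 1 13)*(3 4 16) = (0 16 17 1 13)(2 3 11 6)(4 5) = [16, 13, 3, 11, 5, 4, 2, 7, 8, 9, 10, 6, 12, 0, 14, 15, 17, 1]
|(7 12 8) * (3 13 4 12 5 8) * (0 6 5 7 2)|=20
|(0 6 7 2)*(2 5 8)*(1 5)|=7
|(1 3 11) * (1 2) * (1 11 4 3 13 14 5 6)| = 10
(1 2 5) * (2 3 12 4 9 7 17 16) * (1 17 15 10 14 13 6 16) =(1 3 12 4 9 7 15 10 14 13 6 16 2 5 17) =[0, 3, 5, 12, 9, 17, 16, 15, 8, 7, 14, 11, 4, 6, 13, 10, 2, 1]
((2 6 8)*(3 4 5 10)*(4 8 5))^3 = ((2 6 5 10 3 8))^3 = (2 10)(3 6)(5 8)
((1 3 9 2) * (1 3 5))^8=(2 9 3)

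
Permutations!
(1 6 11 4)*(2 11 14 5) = (1 6 14 5 2 11 4) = [0, 6, 11, 3, 1, 2, 14, 7, 8, 9, 10, 4, 12, 13, 5]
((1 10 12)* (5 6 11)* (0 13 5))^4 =((0 13 5 6 11)(1 10 12))^4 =(0 11 6 5 13)(1 10 12)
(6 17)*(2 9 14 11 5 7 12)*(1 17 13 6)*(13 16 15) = [0, 17, 9, 3, 4, 7, 16, 12, 8, 14, 10, 5, 2, 6, 11, 13, 15, 1] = (1 17)(2 9 14 11 5 7 12)(6 16 15 13)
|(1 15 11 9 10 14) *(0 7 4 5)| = |(0 7 4 5)(1 15 11 9 10 14)| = 12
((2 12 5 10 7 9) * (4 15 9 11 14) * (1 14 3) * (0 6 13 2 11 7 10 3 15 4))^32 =(0 5 6 3 13 1 2 14 12)(9 15 11)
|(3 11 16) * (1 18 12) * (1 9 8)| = |(1 18 12 9 8)(3 11 16)| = 15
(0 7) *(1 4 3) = (0 7)(1 4 3) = [7, 4, 2, 1, 3, 5, 6, 0]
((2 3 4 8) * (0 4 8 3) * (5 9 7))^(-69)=((0 4 3 8 2)(5 9 7))^(-69)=(9)(0 4 3 8 2)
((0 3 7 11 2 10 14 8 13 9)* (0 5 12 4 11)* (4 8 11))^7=((0 3 7)(2 10 14 11)(5 12 8 13 9))^7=(0 3 7)(2 11 14 10)(5 8 9 12 13)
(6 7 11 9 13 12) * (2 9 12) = [0, 1, 9, 3, 4, 5, 7, 11, 8, 13, 10, 12, 6, 2] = (2 9 13)(6 7 11 12)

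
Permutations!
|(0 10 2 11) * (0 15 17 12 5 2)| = |(0 10)(2 11 15 17 12 5)| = 6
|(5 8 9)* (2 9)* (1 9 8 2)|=5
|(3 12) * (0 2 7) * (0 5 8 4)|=6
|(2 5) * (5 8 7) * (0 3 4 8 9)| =8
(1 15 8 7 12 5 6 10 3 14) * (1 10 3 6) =(1 15 8 7 12 5)(3 14 10 6) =[0, 15, 2, 14, 4, 1, 3, 12, 7, 9, 6, 11, 5, 13, 10, 8]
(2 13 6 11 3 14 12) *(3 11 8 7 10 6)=(2 13 3 14 12)(6 8 7 10)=[0, 1, 13, 14, 4, 5, 8, 10, 7, 9, 6, 11, 2, 3, 12]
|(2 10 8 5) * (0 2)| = 5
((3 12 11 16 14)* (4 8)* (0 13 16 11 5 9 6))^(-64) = ((0 13 16 14 3 12 5 9 6)(4 8))^(-64) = (0 6 9 5 12 3 14 16 13)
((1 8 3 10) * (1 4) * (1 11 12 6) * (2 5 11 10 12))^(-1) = (1 6 12 3 8)(2 11 5)(4 10)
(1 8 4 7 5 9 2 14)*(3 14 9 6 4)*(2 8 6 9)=(1 6 4 7 5 9 8 3 14)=[0, 6, 2, 14, 7, 9, 4, 5, 3, 8, 10, 11, 12, 13, 1]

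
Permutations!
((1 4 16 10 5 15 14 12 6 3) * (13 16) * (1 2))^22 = ((1 4 13 16 10 5 15 14 12 6 3 2))^22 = (1 3 12 15 10 13)(2 6 14 5 16 4)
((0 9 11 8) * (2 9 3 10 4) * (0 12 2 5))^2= (0 10 5 3 4)(2 11 12 9 8)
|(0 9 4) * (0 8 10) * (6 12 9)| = 7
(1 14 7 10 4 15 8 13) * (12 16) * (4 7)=(1 14 4 15 8 13)(7 10)(12 16)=[0, 14, 2, 3, 15, 5, 6, 10, 13, 9, 7, 11, 16, 1, 4, 8, 12]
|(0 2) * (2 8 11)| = 4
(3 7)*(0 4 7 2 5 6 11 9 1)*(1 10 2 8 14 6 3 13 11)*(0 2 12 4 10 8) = (0 10 12 4 7 13 11 9 8 14 6 1 2 5 3) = [10, 2, 5, 0, 7, 3, 1, 13, 14, 8, 12, 9, 4, 11, 6]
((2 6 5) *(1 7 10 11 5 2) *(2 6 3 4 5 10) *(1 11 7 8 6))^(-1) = ((1 8 6)(2 3 4 5 11 10 7))^(-1) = (1 6 8)(2 7 10 11 5 4 3)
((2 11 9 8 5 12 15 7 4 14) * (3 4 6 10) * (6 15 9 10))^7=((2 11 10 3 4 14)(5 12 9 8)(7 15))^7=(2 11 10 3 4 14)(5 8 9 12)(7 15)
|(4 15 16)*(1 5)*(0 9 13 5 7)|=6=|(0 9 13 5 1 7)(4 15 16)|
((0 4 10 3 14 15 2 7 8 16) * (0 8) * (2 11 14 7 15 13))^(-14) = ((0 4 10 3 7)(2 15 11 14 13)(8 16))^(-14) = (16)(0 4 10 3 7)(2 15 11 14 13)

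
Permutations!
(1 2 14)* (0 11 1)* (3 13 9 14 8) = (0 11 1 2 8 3 13 9 14) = [11, 2, 8, 13, 4, 5, 6, 7, 3, 14, 10, 1, 12, 9, 0]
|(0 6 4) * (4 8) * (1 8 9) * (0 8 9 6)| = |(1 9)(4 8)| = 2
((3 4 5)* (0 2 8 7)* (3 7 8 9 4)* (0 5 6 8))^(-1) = (0 8 6 4 9 2)(5 7)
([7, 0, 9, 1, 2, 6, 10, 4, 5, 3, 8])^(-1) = [1, 3, 4, 9, 7, 8, 5, 0, 10, 2, 6]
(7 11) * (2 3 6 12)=(2 3 6 12)(7 11)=[0, 1, 3, 6, 4, 5, 12, 11, 8, 9, 10, 7, 2]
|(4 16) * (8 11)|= |(4 16)(8 11)|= 2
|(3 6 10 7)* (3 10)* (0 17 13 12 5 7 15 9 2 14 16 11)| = 26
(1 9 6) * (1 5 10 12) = [0, 9, 2, 3, 4, 10, 5, 7, 8, 6, 12, 11, 1] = (1 9 6 5 10 12)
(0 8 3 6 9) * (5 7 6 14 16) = (0 8 3 14 16 5 7 6 9) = [8, 1, 2, 14, 4, 7, 9, 6, 3, 0, 10, 11, 12, 13, 16, 15, 5]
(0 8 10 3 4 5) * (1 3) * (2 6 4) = (0 8 10 1 3 2 6 4 5) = [8, 3, 6, 2, 5, 0, 4, 7, 10, 9, 1]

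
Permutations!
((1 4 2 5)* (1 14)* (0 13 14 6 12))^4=((0 13 14 1 4 2 5 6 12))^4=(0 4 12 1 6 14 5 13 2)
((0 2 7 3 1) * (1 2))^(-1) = ((0 1)(2 7 3))^(-1) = (0 1)(2 3 7)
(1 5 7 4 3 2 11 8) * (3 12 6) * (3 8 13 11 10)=(1 5 7 4 12 6 8)(2 10 3)(11 13)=[0, 5, 10, 2, 12, 7, 8, 4, 1, 9, 3, 13, 6, 11]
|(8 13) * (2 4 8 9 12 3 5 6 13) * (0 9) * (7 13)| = 24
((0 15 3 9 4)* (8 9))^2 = (0 3 9)(4 15 8)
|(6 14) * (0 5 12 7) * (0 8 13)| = |(0 5 12 7 8 13)(6 14)| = 6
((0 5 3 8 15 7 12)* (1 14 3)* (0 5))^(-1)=((1 14 3 8 15 7 12 5))^(-1)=(1 5 12 7 15 8 3 14)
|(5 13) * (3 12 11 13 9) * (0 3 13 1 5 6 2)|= |(0 3 12 11 1 5 9 13 6 2)|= 10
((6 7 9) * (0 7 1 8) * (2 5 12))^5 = (0 8 1 6 9 7)(2 12 5)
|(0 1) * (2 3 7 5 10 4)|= 6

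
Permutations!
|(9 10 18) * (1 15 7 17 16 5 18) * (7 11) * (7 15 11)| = 10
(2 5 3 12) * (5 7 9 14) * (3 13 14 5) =(2 7 9 5 13 14 3 12) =[0, 1, 7, 12, 4, 13, 6, 9, 8, 5, 10, 11, 2, 14, 3]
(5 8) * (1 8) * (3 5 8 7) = [0, 7, 2, 5, 4, 1, 6, 3, 8] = (8)(1 7 3 5)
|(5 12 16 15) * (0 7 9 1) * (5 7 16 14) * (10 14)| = 12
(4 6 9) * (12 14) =(4 6 9)(12 14) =[0, 1, 2, 3, 6, 5, 9, 7, 8, 4, 10, 11, 14, 13, 12]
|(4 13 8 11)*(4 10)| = |(4 13 8 11 10)| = 5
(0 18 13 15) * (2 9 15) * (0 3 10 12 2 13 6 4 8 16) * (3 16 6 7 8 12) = [18, 1, 9, 10, 12, 5, 4, 8, 6, 15, 3, 11, 2, 13, 14, 16, 0, 17, 7] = (0 18 7 8 6 4 12 2 9 15 16)(3 10)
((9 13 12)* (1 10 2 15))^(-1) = ((1 10 2 15)(9 13 12))^(-1) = (1 15 2 10)(9 12 13)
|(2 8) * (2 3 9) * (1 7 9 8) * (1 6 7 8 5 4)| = |(1 8 3 5 4)(2 6 7 9)| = 20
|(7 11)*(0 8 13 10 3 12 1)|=|(0 8 13 10 3 12 1)(7 11)|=14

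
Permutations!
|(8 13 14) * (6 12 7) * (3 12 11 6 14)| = 6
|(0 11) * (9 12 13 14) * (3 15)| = |(0 11)(3 15)(9 12 13 14)| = 4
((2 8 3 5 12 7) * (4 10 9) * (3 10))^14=((2 8 10 9 4 3 5 12 7))^14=(2 3 8 5 10 12 9 7 4)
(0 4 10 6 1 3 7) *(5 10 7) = [4, 3, 2, 5, 7, 10, 1, 0, 8, 9, 6] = (0 4 7)(1 3 5 10 6)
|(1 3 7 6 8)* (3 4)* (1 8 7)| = 6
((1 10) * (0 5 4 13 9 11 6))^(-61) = (0 4 9 6 5 13 11)(1 10)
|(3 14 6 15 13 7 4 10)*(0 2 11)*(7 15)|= 6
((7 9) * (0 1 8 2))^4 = ((0 1 8 2)(7 9))^4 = (9)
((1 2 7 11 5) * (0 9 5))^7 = (11) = ((0 9 5 1 2 7 11))^7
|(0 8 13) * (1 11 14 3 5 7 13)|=9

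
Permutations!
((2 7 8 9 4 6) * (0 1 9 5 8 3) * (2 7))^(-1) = (0 3 7 6 4 9 1)(5 8)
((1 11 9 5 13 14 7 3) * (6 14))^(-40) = ((1 11 9 5 13 6 14 7 3))^(-40) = (1 6 11 14 9 7 5 3 13)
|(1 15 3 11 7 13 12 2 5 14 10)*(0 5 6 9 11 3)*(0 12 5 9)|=13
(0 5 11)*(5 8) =(0 8 5 11) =[8, 1, 2, 3, 4, 11, 6, 7, 5, 9, 10, 0]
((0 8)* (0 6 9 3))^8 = (0 9 8 3 6)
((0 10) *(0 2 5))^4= (10)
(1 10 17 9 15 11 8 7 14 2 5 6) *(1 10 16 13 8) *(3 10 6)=(1 16 13 8 7 14 2 5 3 10 17 9 15 11)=[0, 16, 5, 10, 4, 3, 6, 14, 7, 15, 17, 1, 12, 8, 2, 11, 13, 9]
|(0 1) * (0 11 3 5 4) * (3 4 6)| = 12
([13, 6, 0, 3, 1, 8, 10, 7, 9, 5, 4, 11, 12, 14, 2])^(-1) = (0 2 14 13)(1 4 10 6)(5 9 8)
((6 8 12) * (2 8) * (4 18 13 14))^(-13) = ((2 8 12 6)(4 18 13 14))^(-13) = (2 6 12 8)(4 14 13 18)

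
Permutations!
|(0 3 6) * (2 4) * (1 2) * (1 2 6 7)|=|(0 3 7 1 6)(2 4)|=10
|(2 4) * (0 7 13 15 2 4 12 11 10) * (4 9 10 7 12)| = |(0 12 11 7 13 15 2 4 9 10)| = 10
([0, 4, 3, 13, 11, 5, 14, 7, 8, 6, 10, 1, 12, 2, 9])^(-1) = [0, 11, 13, 2, 1, 5, 9, 7, 8, 14, 10, 4, 12, 3, 6]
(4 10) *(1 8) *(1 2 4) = (1 8 2 4 10) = [0, 8, 4, 3, 10, 5, 6, 7, 2, 9, 1]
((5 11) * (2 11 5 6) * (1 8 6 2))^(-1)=((1 8 6)(2 11))^(-1)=(1 6 8)(2 11)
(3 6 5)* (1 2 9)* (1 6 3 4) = (1 2 9 6 5 4) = [0, 2, 9, 3, 1, 4, 5, 7, 8, 6]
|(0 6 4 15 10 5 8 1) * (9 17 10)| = |(0 6 4 15 9 17 10 5 8 1)| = 10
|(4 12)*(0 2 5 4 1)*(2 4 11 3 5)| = |(0 4 12 1)(3 5 11)| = 12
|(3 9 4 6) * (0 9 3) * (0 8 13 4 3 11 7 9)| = |(3 11 7 9)(4 6 8 13)| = 4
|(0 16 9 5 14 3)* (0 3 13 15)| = |(0 16 9 5 14 13 15)| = 7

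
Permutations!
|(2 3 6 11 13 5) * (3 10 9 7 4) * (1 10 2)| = |(1 10 9 7 4 3 6 11 13 5)| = 10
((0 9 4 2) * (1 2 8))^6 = (9)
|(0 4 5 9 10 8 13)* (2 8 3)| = 9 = |(0 4 5 9 10 3 2 8 13)|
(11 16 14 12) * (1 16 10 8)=(1 16 14 12 11 10 8)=[0, 16, 2, 3, 4, 5, 6, 7, 1, 9, 8, 10, 11, 13, 12, 15, 14]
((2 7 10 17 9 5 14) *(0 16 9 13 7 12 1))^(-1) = (0 1 12 2 14 5 9 16)(7 13 17 10)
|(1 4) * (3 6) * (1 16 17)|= 4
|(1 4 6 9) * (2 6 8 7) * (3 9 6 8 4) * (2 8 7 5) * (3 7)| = 7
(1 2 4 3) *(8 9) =[0, 2, 4, 1, 3, 5, 6, 7, 9, 8] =(1 2 4 3)(8 9)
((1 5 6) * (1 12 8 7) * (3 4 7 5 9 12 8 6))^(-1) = ((1 9 12 6 8 5 3 4 7))^(-1) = (1 7 4 3 5 8 6 12 9)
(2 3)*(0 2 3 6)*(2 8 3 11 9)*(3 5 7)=(0 8 5 7 3 11 9 2 6)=[8, 1, 6, 11, 4, 7, 0, 3, 5, 2, 10, 9]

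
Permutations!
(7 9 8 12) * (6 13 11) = [0, 1, 2, 3, 4, 5, 13, 9, 12, 8, 10, 6, 7, 11] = (6 13 11)(7 9 8 12)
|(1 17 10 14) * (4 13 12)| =|(1 17 10 14)(4 13 12)| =12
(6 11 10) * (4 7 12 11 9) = (4 7 12 11 10 6 9) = [0, 1, 2, 3, 7, 5, 9, 12, 8, 4, 6, 10, 11]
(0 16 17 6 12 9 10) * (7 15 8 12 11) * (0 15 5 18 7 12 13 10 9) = (0 16 17 6 11 12)(5 18 7)(8 13 10 15) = [16, 1, 2, 3, 4, 18, 11, 5, 13, 9, 15, 12, 0, 10, 14, 8, 17, 6, 7]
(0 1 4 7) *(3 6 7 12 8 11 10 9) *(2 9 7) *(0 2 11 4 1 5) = (0 5)(2 9 3 6 11 10 7)(4 12 8) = [5, 1, 9, 6, 12, 0, 11, 2, 4, 3, 7, 10, 8]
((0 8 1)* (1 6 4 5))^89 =((0 8 6 4 5 1))^89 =(0 1 5 4 6 8)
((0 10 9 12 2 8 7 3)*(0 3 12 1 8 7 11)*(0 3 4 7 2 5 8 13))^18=(0 1 10 13 9)(3 5 4 8 7 11 12)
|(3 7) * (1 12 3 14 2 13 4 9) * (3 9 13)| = |(1 12 9)(2 3 7 14)(4 13)| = 12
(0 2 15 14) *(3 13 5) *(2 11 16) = (0 11 16 2 15 14)(3 13 5) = [11, 1, 15, 13, 4, 3, 6, 7, 8, 9, 10, 16, 12, 5, 0, 14, 2]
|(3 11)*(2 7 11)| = |(2 7 11 3)| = 4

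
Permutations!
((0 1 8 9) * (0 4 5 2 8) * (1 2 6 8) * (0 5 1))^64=(1 9 6)(4 8 5)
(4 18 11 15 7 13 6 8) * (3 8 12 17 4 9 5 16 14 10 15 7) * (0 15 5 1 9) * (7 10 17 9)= (0 15 3 8)(1 7 13 6 12 9)(4 18 11 10 5 16 14 17)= [15, 7, 2, 8, 18, 16, 12, 13, 0, 1, 5, 10, 9, 6, 17, 3, 14, 4, 11]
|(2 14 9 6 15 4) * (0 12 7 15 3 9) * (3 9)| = 14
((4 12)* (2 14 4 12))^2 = (2 4 14)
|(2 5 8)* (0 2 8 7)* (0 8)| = 5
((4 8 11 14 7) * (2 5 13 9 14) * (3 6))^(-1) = ((2 5 13 9 14 7 4 8 11)(3 6))^(-1) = (2 11 8 4 7 14 9 13 5)(3 6)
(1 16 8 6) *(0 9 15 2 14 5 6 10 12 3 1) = [9, 16, 14, 1, 4, 6, 0, 7, 10, 15, 12, 11, 3, 13, 5, 2, 8] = (0 9 15 2 14 5 6)(1 16 8 10 12 3)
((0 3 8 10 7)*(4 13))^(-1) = ((0 3 8 10 7)(4 13))^(-1) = (0 7 10 8 3)(4 13)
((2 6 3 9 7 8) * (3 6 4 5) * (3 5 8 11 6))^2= ((2 4 8)(3 9 7 11 6))^2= (2 8 4)(3 7 6 9 11)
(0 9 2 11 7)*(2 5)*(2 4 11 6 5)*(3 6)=(0 9 2 3 6 5 4 11 7)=[9, 1, 3, 6, 11, 4, 5, 0, 8, 2, 10, 7]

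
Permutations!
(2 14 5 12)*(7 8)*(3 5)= (2 14 3 5 12)(7 8)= [0, 1, 14, 5, 4, 12, 6, 8, 7, 9, 10, 11, 2, 13, 3]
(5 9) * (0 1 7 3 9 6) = (0 1 7 3 9 5 6) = [1, 7, 2, 9, 4, 6, 0, 3, 8, 5]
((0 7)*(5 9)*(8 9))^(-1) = ((0 7)(5 8 9))^(-1) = (0 7)(5 9 8)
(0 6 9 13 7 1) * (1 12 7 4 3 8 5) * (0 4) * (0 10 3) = (0 6 9 13 10 3 8 5 1 4)(7 12) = [6, 4, 2, 8, 0, 1, 9, 12, 5, 13, 3, 11, 7, 10]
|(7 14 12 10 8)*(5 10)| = 6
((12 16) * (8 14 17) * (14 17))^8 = (17)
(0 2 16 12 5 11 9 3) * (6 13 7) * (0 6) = [2, 1, 16, 6, 4, 11, 13, 0, 8, 3, 10, 9, 5, 7, 14, 15, 12] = (0 2 16 12 5 11 9 3 6 13 7)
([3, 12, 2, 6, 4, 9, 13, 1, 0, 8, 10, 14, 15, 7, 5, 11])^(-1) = [8, 7, 2, 0, 4, 14, 3, 13, 9, 5, 10, 15, 1, 6, 11, 12]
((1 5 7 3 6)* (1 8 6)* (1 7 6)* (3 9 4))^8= ((1 5 6 8)(3 7 9 4))^8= (9)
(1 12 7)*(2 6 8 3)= (1 12 7)(2 6 8 3)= [0, 12, 6, 2, 4, 5, 8, 1, 3, 9, 10, 11, 7]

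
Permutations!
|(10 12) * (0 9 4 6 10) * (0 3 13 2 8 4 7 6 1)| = |(0 9 7 6 10 12 3 13 2 8 4 1)| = 12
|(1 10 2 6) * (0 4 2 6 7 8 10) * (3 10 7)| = 14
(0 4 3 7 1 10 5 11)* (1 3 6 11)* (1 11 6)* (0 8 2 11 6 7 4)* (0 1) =(0 1 10 5 6 7 3 4)(2 11 8) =[1, 10, 11, 4, 0, 6, 7, 3, 2, 9, 5, 8]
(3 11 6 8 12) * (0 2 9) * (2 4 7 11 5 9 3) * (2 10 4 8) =(0 8 12 10 4 7 11 6 2 3 5 9) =[8, 1, 3, 5, 7, 9, 2, 11, 12, 0, 4, 6, 10]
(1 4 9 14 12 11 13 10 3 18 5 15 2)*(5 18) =(18)(1 4 9 14 12 11 13 10 3 5 15 2) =[0, 4, 1, 5, 9, 15, 6, 7, 8, 14, 3, 13, 11, 10, 12, 2, 16, 17, 18]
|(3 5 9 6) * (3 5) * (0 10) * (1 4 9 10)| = 7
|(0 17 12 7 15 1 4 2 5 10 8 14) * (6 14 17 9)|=|(0 9 6 14)(1 4 2 5 10 8 17 12 7 15)|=20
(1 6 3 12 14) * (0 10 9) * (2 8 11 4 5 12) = (0 10 9)(1 6 3 2 8 11 4 5 12 14) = [10, 6, 8, 2, 5, 12, 3, 7, 11, 0, 9, 4, 14, 13, 1]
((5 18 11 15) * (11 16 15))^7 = ((5 18 16 15))^7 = (5 15 16 18)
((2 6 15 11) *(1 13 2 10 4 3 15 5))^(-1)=(1 5 6 2 13)(3 4 10 11 15)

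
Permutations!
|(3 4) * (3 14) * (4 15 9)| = 5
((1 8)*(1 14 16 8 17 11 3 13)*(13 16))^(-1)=((1 17 11 3 16 8 14 13))^(-1)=(1 13 14 8 16 3 11 17)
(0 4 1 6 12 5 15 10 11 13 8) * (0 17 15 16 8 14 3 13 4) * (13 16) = (1 6 12 5 13 14 3 16 8 17 15 10 11 4) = [0, 6, 2, 16, 1, 13, 12, 7, 17, 9, 11, 4, 5, 14, 3, 10, 8, 15]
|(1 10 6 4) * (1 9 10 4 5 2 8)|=|(1 4 9 10 6 5 2 8)|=8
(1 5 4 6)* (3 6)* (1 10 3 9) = (1 5 4 9)(3 6 10) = [0, 5, 2, 6, 9, 4, 10, 7, 8, 1, 3]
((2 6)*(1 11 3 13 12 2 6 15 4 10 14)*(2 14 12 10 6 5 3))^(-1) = ((1 11 2 15 4 6 5 3 13 10 12 14))^(-1) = (1 14 12 10 13 3 5 6 4 15 2 11)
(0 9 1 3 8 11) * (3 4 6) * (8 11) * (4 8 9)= (0 4 6 3 11)(1 8 9)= [4, 8, 2, 11, 6, 5, 3, 7, 9, 1, 10, 0]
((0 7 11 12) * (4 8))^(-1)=(0 12 11 7)(4 8)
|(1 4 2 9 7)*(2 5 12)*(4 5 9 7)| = 10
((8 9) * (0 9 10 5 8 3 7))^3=(10)(0 7 3 9)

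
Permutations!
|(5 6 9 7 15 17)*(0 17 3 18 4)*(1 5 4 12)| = 9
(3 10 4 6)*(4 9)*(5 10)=[0, 1, 2, 5, 6, 10, 3, 7, 8, 4, 9]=(3 5 10 9 4 6)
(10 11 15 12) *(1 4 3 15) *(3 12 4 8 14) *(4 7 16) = [0, 8, 2, 15, 12, 5, 6, 16, 14, 9, 11, 1, 10, 13, 3, 7, 4] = (1 8 14 3 15 7 16 4 12 10 11)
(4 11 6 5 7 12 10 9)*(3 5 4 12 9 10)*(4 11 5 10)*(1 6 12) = (1 6 11 12 3 10 4 5 7 9) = [0, 6, 2, 10, 5, 7, 11, 9, 8, 1, 4, 12, 3]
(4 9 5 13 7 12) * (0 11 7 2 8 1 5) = (0 11 7 12 4 9)(1 5 13 2 8) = [11, 5, 8, 3, 9, 13, 6, 12, 1, 0, 10, 7, 4, 2]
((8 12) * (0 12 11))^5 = ((0 12 8 11))^5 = (0 12 8 11)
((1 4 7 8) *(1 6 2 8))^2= (1 7 4)(2 6 8)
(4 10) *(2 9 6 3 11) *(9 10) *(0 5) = (0 5)(2 10 4 9 6 3 11) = [5, 1, 10, 11, 9, 0, 3, 7, 8, 6, 4, 2]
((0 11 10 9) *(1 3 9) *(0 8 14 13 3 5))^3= ((0 11 10 1 5)(3 9 8 14 13))^3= (0 1 11 5 10)(3 14 9 13 8)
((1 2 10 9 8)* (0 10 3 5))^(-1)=((0 10 9 8 1 2 3 5))^(-1)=(0 5 3 2 1 8 9 10)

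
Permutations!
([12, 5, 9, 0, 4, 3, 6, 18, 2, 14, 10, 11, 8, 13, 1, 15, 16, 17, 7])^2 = [8, 3, 14, 12, 4, 0, 6, 7, 9, 1, 10, 11, 2, 13, 5, 15, 16, 17, 18]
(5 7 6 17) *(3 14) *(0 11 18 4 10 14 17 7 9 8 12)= [11, 1, 2, 17, 10, 9, 7, 6, 12, 8, 14, 18, 0, 13, 3, 15, 16, 5, 4]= (0 11 18 4 10 14 3 17 5 9 8 12)(6 7)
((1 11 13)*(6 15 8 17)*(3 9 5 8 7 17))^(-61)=(1 13 11)(3 8 5 9)(6 17 7 15)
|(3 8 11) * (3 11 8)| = |(11)| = 1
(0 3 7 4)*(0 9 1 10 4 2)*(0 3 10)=(0 10 4 9 1)(2 3 7)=[10, 0, 3, 7, 9, 5, 6, 2, 8, 1, 4]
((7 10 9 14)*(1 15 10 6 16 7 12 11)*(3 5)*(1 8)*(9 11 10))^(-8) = (6 16 7)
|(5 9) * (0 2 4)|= 6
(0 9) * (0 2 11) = [9, 1, 11, 3, 4, 5, 6, 7, 8, 2, 10, 0] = (0 9 2 11)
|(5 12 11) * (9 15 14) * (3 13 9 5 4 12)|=6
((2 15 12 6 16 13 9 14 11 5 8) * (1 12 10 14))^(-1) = ((1 12 6 16 13 9)(2 15 10 14 11 5 8))^(-1) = (1 9 13 16 6 12)(2 8 5 11 14 10 15)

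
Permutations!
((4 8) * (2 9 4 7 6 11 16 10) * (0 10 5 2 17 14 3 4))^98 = (17)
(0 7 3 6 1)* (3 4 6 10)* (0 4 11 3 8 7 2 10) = (0 2 10 8 7 11 3)(1 4 6) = [2, 4, 10, 0, 6, 5, 1, 11, 7, 9, 8, 3]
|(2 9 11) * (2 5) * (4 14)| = |(2 9 11 5)(4 14)| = 4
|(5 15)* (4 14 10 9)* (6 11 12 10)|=14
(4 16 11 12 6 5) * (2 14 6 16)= (2 14 6 5 4)(11 12 16)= [0, 1, 14, 3, 2, 4, 5, 7, 8, 9, 10, 12, 16, 13, 6, 15, 11]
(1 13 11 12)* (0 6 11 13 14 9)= (0 6 11 12 1 14 9)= [6, 14, 2, 3, 4, 5, 11, 7, 8, 0, 10, 12, 1, 13, 9]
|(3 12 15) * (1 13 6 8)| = 12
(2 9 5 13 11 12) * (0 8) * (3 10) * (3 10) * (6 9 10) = (0 8)(2 10 6 9 5 13 11 12) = [8, 1, 10, 3, 4, 13, 9, 7, 0, 5, 6, 12, 2, 11]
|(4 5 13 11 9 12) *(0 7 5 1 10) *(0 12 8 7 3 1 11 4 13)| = |(0 3 1 10 12 13 4 11 9 8 7 5)| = 12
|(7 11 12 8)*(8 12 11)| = |(12)(7 8)| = 2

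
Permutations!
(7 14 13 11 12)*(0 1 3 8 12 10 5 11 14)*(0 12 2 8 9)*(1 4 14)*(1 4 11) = (0 11 10 5 1 3 9)(2 8)(4 14 13)(7 12) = [11, 3, 8, 9, 14, 1, 6, 12, 2, 0, 5, 10, 7, 4, 13]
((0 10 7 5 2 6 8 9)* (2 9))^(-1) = (0 9 5 7 10)(2 8 6)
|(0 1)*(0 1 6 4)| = |(0 6 4)| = 3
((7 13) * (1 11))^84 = (13)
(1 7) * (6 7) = [0, 6, 2, 3, 4, 5, 7, 1] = (1 6 7)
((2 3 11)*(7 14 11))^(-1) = (2 11 14 7 3)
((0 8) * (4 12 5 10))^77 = (0 8)(4 12 5 10)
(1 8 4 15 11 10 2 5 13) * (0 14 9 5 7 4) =(0 14 9 5 13 1 8)(2 7 4 15 11 10) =[14, 8, 7, 3, 15, 13, 6, 4, 0, 5, 2, 10, 12, 1, 9, 11]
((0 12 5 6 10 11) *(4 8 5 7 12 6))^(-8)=(12)(4 8 5)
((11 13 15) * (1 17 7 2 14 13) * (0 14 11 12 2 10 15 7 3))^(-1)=((0 14 13 7 10 15 12 2 11 1 17 3))^(-1)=(0 3 17 1 11 2 12 15 10 7 13 14)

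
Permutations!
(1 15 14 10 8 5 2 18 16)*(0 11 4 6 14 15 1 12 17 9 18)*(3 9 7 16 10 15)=[11, 1, 0, 9, 6, 2, 14, 16, 5, 18, 8, 4, 17, 13, 15, 3, 12, 7, 10]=(0 11 4 6 14 15 3 9 18 10 8 5 2)(7 16 12 17)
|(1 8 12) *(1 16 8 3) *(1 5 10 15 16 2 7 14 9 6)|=|(1 3 5 10 15 16 8 12 2 7 14 9 6)|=13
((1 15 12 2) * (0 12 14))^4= ((0 12 2 1 15 14))^4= (0 15 2)(1 12 14)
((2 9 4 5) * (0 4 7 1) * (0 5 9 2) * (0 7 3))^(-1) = (0 3 9 4)(1 7 5)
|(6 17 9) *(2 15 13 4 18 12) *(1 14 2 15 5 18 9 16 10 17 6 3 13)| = |(1 14 2 5 18 12 15)(3 13 4 9)(10 17 16)| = 84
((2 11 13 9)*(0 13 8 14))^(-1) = (0 14 8 11 2 9 13)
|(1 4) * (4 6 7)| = 4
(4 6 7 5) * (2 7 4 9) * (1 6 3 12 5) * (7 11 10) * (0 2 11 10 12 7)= (0 2 10)(1 6 4 3 7)(5 9 11 12)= [2, 6, 10, 7, 3, 9, 4, 1, 8, 11, 0, 12, 5]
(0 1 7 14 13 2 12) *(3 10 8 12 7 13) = (0 1 13 2 7 14 3 10 8 12) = [1, 13, 7, 10, 4, 5, 6, 14, 12, 9, 8, 11, 0, 2, 3]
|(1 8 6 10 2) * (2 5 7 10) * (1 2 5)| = |(1 8 6 5 7 10)| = 6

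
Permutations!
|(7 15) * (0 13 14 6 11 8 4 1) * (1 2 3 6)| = |(0 13 14 1)(2 3 6 11 8 4)(7 15)| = 12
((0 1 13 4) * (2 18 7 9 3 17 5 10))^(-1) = (0 4 13 1)(2 10 5 17 3 9 7 18)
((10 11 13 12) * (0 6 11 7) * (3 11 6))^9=((0 3 11 13 12 10 7))^9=(0 11 12 7 3 13 10)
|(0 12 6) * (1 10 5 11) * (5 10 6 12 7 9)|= 7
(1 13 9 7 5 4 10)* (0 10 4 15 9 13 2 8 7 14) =(0 10 1 2 8 7 5 15 9 14) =[10, 2, 8, 3, 4, 15, 6, 5, 7, 14, 1, 11, 12, 13, 0, 9]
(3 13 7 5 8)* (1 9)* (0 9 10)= [9, 10, 2, 13, 4, 8, 6, 5, 3, 1, 0, 11, 12, 7]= (0 9 1 10)(3 13 7 5 8)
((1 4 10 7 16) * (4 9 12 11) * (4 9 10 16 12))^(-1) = ((1 10 7 12 11 9 4 16))^(-1) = (1 16 4 9 11 12 7 10)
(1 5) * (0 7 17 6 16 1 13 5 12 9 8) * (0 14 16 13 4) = (0 7 17 6 13 5 4)(1 12 9 8 14 16) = [7, 12, 2, 3, 0, 4, 13, 17, 14, 8, 10, 11, 9, 5, 16, 15, 1, 6]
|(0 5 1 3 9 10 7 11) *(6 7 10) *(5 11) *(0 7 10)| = 9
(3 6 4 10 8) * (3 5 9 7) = (3 6 4 10 8 5 9 7) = [0, 1, 2, 6, 10, 9, 4, 3, 5, 7, 8]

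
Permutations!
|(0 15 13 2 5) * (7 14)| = 10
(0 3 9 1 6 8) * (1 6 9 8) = (0 3 8)(1 9 6) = [3, 9, 2, 8, 4, 5, 1, 7, 0, 6]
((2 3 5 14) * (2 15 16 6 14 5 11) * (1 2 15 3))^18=((1 2)(3 11 15 16 6 14))^18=(16)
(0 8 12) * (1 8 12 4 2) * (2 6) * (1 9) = [12, 8, 9, 3, 6, 5, 2, 7, 4, 1, 10, 11, 0] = (0 12)(1 8 4 6 2 9)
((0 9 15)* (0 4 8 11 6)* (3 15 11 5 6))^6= (0 8 3)(4 11 6)(5 15 9)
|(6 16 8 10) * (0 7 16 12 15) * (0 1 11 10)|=|(0 7 16 8)(1 11 10 6 12 15)|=12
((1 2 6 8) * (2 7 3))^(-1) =((1 7 3 2 6 8))^(-1) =(1 8 6 2 3 7)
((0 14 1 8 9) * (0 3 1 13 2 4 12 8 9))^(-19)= ((0 14 13 2 4 12 8)(1 9 3))^(-19)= (0 13 4 8 14 2 12)(1 3 9)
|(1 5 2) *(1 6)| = |(1 5 2 6)| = 4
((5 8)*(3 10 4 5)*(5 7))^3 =((3 10 4 7 5 8))^3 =(3 7)(4 8)(5 10)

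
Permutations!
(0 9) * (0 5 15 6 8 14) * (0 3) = (0 9 5 15 6 8 14 3) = [9, 1, 2, 0, 4, 15, 8, 7, 14, 5, 10, 11, 12, 13, 3, 6]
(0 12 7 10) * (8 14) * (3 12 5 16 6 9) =[5, 1, 2, 12, 4, 16, 9, 10, 14, 3, 0, 11, 7, 13, 8, 15, 6] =(0 5 16 6 9 3 12 7 10)(8 14)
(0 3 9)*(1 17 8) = [3, 17, 2, 9, 4, 5, 6, 7, 1, 0, 10, 11, 12, 13, 14, 15, 16, 8] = (0 3 9)(1 17 8)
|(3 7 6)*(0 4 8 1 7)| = 7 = |(0 4 8 1 7 6 3)|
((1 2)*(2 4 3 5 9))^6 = ((1 4 3 5 9 2))^6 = (9)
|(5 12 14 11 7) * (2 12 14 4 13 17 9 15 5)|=|(2 12 4 13 17 9 15 5 14 11 7)|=11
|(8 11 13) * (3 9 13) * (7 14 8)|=|(3 9 13 7 14 8 11)|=7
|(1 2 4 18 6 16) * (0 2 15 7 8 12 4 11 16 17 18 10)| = |(0 2 11 16 1 15 7 8 12 4 10)(6 17 18)| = 33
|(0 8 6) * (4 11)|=|(0 8 6)(4 11)|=6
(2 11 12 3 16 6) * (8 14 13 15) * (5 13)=(2 11 12 3 16 6)(5 13 15 8 14)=[0, 1, 11, 16, 4, 13, 2, 7, 14, 9, 10, 12, 3, 15, 5, 8, 6]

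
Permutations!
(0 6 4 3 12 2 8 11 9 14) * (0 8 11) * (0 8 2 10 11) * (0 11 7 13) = (0 6 4 3 12 10 7 13)(2 11 9 14) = [6, 1, 11, 12, 3, 5, 4, 13, 8, 14, 7, 9, 10, 0, 2]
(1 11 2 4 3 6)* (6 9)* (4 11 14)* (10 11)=(1 14 4 3 9 6)(2 10 11)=[0, 14, 10, 9, 3, 5, 1, 7, 8, 6, 11, 2, 12, 13, 4]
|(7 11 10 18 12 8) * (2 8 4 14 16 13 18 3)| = |(2 8 7 11 10 3)(4 14 16 13 18 12)| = 6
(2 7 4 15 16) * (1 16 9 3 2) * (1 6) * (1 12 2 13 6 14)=(1 16 14)(2 7 4 15 9 3 13 6 12)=[0, 16, 7, 13, 15, 5, 12, 4, 8, 3, 10, 11, 2, 6, 1, 9, 14]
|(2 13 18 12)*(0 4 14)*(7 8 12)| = 6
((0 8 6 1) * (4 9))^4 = (9)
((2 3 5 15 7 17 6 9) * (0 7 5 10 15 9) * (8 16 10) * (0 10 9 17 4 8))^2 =(0 4 16 2)(3 7 8 9)(5 6 15 17 10)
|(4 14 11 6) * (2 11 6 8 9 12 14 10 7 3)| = 11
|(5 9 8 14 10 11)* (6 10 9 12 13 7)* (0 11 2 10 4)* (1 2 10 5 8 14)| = 22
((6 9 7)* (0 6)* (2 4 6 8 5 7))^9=(0 8 5 7)(2 4 6 9)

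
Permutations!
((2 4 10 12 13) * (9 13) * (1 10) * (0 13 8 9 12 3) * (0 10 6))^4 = ((0 13 2 4 1 6)(3 10)(8 9))^4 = (0 1 2)(4 13 6)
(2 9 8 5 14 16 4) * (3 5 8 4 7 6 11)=(2 9 4)(3 5 14 16 7 6 11)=[0, 1, 9, 5, 2, 14, 11, 6, 8, 4, 10, 3, 12, 13, 16, 15, 7]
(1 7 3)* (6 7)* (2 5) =(1 6 7 3)(2 5) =[0, 6, 5, 1, 4, 2, 7, 3]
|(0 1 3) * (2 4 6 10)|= |(0 1 3)(2 4 6 10)|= 12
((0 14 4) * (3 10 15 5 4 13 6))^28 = ((0 14 13 6 3 10 15 5 4))^28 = (0 14 13 6 3 10 15 5 4)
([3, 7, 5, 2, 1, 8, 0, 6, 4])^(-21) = (0 1 5)(2 6 4)(3 7 8)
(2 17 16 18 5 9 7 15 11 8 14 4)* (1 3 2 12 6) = [0, 3, 17, 2, 12, 9, 1, 15, 14, 7, 10, 8, 6, 13, 4, 11, 18, 16, 5] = (1 3 2 17 16 18 5 9 7 15 11 8 14 4 12 6)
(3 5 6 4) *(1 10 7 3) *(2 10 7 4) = (1 7 3 5 6 2 10 4) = [0, 7, 10, 5, 1, 6, 2, 3, 8, 9, 4]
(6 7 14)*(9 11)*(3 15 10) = (3 15 10)(6 7 14)(9 11) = [0, 1, 2, 15, 4, 5, 7, 14, 8, 11, 3, 9, 12, 13, 6, 10]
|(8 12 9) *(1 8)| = |(1 8 12 9)| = 4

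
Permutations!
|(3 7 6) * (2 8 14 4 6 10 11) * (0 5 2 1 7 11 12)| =|(0 5 2 8 14 4 6 3 11 1 7 10 12)| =13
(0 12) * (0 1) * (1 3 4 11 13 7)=(0 12 3 4 11 13 7 1)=[12, 0, 2, 4, 11, 5, 6, 1, 8, 9, 10, 13, 3, 7]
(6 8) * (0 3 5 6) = (0 3 5 6 8) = [3, 1, 2, 5, 4, 6, 8, 7, 0]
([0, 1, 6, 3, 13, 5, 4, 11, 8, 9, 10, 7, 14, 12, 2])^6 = [0, 1, 2, 3, 4, 5, 6, 7, 8, 9, 10, 11, 12, 13, 14]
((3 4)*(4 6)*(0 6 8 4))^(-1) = ((0 6)(3 8 4))^(-1) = (0 6)(3 4 8)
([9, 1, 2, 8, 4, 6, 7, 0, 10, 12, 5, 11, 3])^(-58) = [10, 1, 2, 7, 4, 12, 3, 8, 0, 5, 9, 11, 6]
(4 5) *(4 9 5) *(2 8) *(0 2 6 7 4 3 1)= [2, 0, 8, 1, 3, 9, 7, 4, 6, 5]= (0 2 8 6 7 4 3 1)(5 9)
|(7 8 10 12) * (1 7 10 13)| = 4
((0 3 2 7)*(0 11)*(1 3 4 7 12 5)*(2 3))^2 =(0 7)(1 12)(2 5)(4 11)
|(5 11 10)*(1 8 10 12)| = |(1 8 10 5 11 12)| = 6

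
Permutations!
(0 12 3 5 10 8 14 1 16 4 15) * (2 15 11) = (0 12 3 5 10 8 14 1 16 4 11 2 15) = [12, 16, 15, 5, 11, 10, 6, 7, 14, 9, 8, 2, 3, 13, 1, 0, 4]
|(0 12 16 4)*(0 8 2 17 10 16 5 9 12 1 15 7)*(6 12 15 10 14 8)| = 44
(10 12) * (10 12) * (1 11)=(12)(1 11)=[0, 11, 2, 3, 4, 5, 6, 7, 8, 9, 10, 1, 12]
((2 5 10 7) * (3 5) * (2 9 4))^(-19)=(2 5 7 4 3 10 9)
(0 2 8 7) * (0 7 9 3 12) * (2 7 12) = (0 7 12)(2 8 9 3) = [7, 1, 8, 2, 4, 5, 6, 12, 9, 3, 10, 11, 0]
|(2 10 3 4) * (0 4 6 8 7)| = 8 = |(0 4 2 10 3 6 8 7)|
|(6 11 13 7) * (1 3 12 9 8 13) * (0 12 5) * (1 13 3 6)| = 30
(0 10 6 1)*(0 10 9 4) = [9, 10, 2, 3, 0, 5, 1, 7, 8, 4, 6] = (0 9 4)(1 10 6)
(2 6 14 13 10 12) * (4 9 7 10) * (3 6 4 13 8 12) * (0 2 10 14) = (0 2 4 9 7 14 8 12 10 3 6) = [2, 1, 4, 6, 9, 5, 0, 14, 12, 7, 3, 11, 10, 13, 8]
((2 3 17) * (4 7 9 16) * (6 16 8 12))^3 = ((2 3 17)(4 7 9 8 12 6 16))^3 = (17)(4 8 16 9 6 7 12)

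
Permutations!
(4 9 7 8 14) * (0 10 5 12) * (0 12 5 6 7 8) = (0 10 6 7)(4 9 8 14) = [10, 1, 2, 3, 9, 5, 7, 0, 14, 8, 6, 11, 12, 13, 4]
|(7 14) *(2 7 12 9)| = 5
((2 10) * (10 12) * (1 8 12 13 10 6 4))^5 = ((1 8 12 6 4)(2 13 10))^5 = (2 10 13)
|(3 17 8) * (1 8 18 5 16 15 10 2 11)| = |(1 8 3 17 18 5 16 15 10 2 11)| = 11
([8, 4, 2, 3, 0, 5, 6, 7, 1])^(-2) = [1, 0, 2, 3, 8, 5, 6, 7, 4]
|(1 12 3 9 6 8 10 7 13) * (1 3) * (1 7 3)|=20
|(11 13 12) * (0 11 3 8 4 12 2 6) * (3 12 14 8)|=15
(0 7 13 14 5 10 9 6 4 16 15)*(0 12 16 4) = (0 7 13 14 5 10 9 6)(12 16 15) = [7, 1, 2, 3, 4, 10, 0, 13, 8, 6, 9, 11, 16, 14, 5, 12, 15]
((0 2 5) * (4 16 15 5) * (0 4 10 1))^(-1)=(0 1 10 2)(4 5 15 16)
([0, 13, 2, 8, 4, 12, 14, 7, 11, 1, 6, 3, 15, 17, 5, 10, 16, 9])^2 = (1 17)(3 11 8)(5 15 6)(9 13)(10 14 12)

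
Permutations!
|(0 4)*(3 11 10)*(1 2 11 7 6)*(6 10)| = 12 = |(0 4)(1 2 11 6)(3 7 10)|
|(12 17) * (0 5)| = 2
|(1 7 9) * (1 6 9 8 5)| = |(1 7 8 5)(6 9)| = 4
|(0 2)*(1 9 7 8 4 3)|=6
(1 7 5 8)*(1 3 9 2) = (1 7 5 8 3 9 2) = [0, 7, 1, 9, 4, 8, 6, 5, 3, 2]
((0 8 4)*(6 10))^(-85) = ((0 8 4)(6 10))^(-85) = (0 4 8)(6 10)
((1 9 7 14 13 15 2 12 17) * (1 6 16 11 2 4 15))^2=((1 9 7 14 13)(2 12 17 6 16 11)(4 15))^2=(1 7 13 9 14)(2 17 16)(6 11 12)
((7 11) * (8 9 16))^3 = ((7 11)(8 9 16))^3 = (16)(7 11)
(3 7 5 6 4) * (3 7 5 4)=(3 5 6)(4 7)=[0, 1, 2, 5, 7, 6, 3, 4]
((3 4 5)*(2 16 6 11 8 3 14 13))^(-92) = (2 14 4 8 6)(3 11 16 13 5)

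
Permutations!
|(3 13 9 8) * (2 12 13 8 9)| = 6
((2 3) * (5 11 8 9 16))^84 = (5 16 9 8 11)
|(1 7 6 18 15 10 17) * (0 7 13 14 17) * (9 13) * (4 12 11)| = |(0 7 6 18 15 10)(1 9 13 14 17)(4 12 11)| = 30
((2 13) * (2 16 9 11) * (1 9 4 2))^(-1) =((1 9 11)(2 13 16 4))^(-1) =(1 11 9)(2 4 16 13)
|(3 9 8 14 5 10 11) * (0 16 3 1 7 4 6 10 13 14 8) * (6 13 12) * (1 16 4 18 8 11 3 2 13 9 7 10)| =42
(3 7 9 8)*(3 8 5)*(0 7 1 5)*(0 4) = (0 7 9 4)(1 5 3) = [7, 5, 2, 1, 0, 3, 6, 9, 8, 4]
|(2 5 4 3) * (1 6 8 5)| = 7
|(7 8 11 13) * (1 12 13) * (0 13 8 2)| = 4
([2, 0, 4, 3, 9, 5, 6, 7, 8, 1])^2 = (0 4 1 2 9)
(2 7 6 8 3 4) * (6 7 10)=(2 10 6 8 3 4)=[0, 1, 10, 4, 2, 5, 8, 7, 3, 9, 6]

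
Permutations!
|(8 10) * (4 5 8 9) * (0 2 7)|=15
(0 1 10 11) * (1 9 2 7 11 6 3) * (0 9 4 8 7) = (0 4 8 7 11 9 2)(1 10 6 3) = [4, 10, 0, 1, 8, 5, 3, 11, 7, 2, 6, 9]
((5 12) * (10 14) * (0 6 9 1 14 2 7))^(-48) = ((0 6 9 1 14 10 2 7)(5 12))^(-48) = (14)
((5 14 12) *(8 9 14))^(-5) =(14)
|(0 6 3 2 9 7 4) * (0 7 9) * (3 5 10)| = 6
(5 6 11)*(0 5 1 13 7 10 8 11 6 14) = [5, 13, 2, 3, 4, 14, 6, 10, 11, 9, 8, 1, 12, 7, 0] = (0 5 14)(1 13 7 10 8 11)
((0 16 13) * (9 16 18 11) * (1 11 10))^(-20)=(0 11)(1 13)(9 18)(10 16)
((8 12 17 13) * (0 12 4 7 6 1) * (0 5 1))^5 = ((0 12 17 13 8 4 7 6)(1 5))^5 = (0 4 17 6 8 12 7 13)(1 5)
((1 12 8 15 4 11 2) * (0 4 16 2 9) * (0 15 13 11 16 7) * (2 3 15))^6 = (16)(1 2 9 11 13 8 12)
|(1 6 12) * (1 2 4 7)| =|(1 6 12 2 4 7)| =6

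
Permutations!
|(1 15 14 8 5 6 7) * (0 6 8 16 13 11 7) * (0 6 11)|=|(0 11 7 1 15 14 16 13)(5 8)|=8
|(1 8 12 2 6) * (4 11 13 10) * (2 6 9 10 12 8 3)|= |(1 3 2 9 10 4 11 13 12 6)|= 10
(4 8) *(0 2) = (0 2)(4 8) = [2, 1, 0, 3, 8, 5, 6, 7, 4]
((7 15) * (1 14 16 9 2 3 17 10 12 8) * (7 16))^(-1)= (1 8 12 10 17 3 2 9 16 15 7 14)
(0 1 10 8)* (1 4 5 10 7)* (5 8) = [4, 7, 2, 3, 8, 10, 6, 1, 0, 9, 5] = (0 4 8)(1 7)(5 10)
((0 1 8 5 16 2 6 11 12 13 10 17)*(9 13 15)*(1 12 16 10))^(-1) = ((0 12 15 9 13 1 8 5 10 17)(2 6 11 16))^(-1) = (0 17 10 5 8 1 13 9 15 12)(2 16 11 6)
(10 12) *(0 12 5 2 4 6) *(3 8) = (0 12 10 5 2 4 6)(3 8) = [12, 1, 4, 8, 6, 2, 0, 7, 3, 9, 5, 11, 10]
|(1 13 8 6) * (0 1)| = 5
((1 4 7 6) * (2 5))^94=(1 7)(4 6)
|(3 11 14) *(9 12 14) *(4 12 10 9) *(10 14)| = 7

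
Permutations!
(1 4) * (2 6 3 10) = [0, 4, 6, 10, 1, 5, 3, 7, 8, 9, 2] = (1 4)(2 6 3 10)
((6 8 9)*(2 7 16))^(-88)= ((2 7 16)(6 8 9))^(-88)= (2 16 7)(6 9 8)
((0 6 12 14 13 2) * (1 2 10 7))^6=((0 6 12 14 13 10 7 1 2))^6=(0 7 14)(1 13 6)(2 10 12)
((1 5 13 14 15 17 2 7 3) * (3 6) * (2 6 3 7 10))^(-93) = ((1 5 13 14 15 17 6 7 3)(2 10))^(-93) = (1 6 14)(2 10)(3 17 13)(5 7 15)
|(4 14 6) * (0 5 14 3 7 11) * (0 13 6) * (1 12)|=|(0 5 14)(1 12)(3 7 11 13 6 4)|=6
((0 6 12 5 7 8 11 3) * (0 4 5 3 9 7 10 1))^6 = (0 10 4 12)(1 5 3 6)(7 11)(8 9)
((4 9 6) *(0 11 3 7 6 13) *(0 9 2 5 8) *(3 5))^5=((0 11 5 8)(2 3 7 6 4)(9 13))^5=(0 11 5 8)(9 13)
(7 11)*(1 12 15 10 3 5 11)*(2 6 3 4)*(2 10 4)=(1 12 15 4 10 2 6 3 5 11 7)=[0, 12, 6, 5, 10, 11, 3, 1, 8, 9, 2, 7, 15, 13, 14, 4]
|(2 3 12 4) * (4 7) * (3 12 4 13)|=6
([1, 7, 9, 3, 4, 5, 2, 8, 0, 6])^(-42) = (9)(0 7)(1 8)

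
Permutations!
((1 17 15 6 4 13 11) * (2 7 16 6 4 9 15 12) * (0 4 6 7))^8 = (17)(6 15 9)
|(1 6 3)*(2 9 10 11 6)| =7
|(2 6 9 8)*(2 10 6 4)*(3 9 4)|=|(2 3 9 8 10 6 4)|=7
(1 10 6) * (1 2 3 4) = (1 10 6 2 3 4) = [0, 10, 3, 4, 1, 5, 2, 7, 8, 9, 6]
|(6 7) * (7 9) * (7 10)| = |(6 9 10 7)| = 4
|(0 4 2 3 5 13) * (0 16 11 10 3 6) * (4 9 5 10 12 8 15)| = 12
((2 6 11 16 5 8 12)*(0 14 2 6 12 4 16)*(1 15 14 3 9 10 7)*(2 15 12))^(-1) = ((0 3 9 10 7 1 12 6 11)(4 16 5 8)(14 15))^(-1) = (0 11 6 12 1 7 10 9 3)(4 8 5 16)(14 15)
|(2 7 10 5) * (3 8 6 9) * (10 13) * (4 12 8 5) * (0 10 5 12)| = |(0 10 4)(2 7 13 5)(3 12 8 6 9)| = 60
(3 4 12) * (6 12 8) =(3 4 8 6 12) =[0, 1, 2, 4, 8, 5, 12, 7, 6, 9, 10, 11, 3]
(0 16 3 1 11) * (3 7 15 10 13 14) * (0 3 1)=(0 16 7 15 10 13 14 1 11 3)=[16, 11, 2, 0, 4, 5, 6, 15, 8, 9, 13, 3, 12, 14, 1, 10, 7]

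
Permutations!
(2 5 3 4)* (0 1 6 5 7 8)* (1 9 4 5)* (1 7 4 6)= (0 9 6 7 8)(2 4)(3 5)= [9, 1, 4, 5, 2, 3, 7, 8, 0, 6]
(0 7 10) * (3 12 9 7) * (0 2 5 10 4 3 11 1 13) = (0 11 1 13)(2 5 10)(3 12 9 7 4) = [11, 13, 5, 12, 3, 10, 6, 4, 8, 7, 2, 1, 9, 0]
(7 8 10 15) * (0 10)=(0 10 15 7 8)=[10, 1, 2, 3, 4, 5, 6, 8, 0, 9, 15, 11, 12, 13, 14, 7]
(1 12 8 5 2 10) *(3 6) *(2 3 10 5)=[0, 12, 5, 6, 4, 3, 10, 7, 2, 9, 1, 11, 8]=(1 12 8 2 5 3 6 10)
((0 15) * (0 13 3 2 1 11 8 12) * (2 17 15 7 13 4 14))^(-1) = (0 12 8 11 1 2 14 4 15 17 3 13 7)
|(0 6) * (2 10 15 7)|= |(0 6)(2 10 15 7)|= 4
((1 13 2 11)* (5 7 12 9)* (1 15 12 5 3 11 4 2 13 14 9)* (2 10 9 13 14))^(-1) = (1 12 15 11 3 9 10 4 2)(5 7)(13 14)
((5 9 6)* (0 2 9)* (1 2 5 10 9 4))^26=(1 4 2)(6 9 10)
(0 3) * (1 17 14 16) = (0 3)(1 17 14 16) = [3, 17, 2, 0, 4, 5, 6, 7, 8, 9, 10, 11, 12, 13, 16, 15, 1, 14]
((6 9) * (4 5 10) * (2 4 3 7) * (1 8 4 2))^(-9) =(1 3 5 8 7 10 4)(6 9)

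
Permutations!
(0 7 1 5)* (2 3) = [7, 5, 3, 2, 4, 0, 6, 1] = (0 7 1 5)(2 3)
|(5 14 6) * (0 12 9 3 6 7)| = |(0 12 9 3 6 5 14 7)| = 8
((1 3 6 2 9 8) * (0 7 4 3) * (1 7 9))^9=(9)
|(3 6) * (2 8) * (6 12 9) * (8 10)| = |(2 10 8)(3 12 9 6)| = 12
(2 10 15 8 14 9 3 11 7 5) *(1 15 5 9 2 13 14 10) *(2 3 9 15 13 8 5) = (1 13 14 3 11 7 15 5 8 10 2) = [0, 13, 1, 11, 4, 8, 6, 15, 10, 9, 2, 7, 12, 14, 3, 5]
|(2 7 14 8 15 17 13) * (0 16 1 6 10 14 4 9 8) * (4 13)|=|(0 16 1 6 10 14)(2 7 13)(4 9 8 15 17)|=30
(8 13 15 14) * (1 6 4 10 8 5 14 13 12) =[0, 6, 2, 3, 10, 14, 4, 7, 12, 9, 8, 11, 1, 15, 5, 13] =(1 6 4 10 8 12)(5 14)(13 15)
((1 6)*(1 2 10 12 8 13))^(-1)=((1 6 2 10 12 8 13))^(-1)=(1 13 8 12 10 2 6)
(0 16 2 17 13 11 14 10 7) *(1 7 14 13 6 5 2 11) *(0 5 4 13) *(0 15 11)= (0 16)(1 7 5 2 17 6 4 13)(10 14)(11 15)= [16, 7, 17, 3, 13, 2, 4, 5, 8, 9, 14, 15, 12, 1, 10, 11, 0, 6]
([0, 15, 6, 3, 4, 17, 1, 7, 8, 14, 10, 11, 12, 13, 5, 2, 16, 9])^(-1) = [0, 6, 15, 3, 4, 14, 2, 7, 8, 17, 10, 11, 12, 13, 9, 1, 16, 5]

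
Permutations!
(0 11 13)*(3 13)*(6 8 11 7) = (0 7 6 8 11 3 13) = [7, 1, 2, 13, 4, 5, 8, 6, 11, 9, 10, 3, 12, 0]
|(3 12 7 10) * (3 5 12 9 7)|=|(3 9 7 10 5 12)|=6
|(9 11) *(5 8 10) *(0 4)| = |(0 4)(5 8 10)(9 11)| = 6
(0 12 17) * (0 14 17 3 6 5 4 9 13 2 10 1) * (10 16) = (0 12 3 6 5 4 9 13 2 16 10 1)(14 17) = [12, 0, 16, 6, 9, 4, 5, 7, 8, 13, 1, 11, 3, 2, 17, 15, 10, 14]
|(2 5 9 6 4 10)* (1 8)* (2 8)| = |(1 2 5 9 6 4 10 8)| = 8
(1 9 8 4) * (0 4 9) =(0 4 1)(8 9) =[4, 0, 2, 3, 1, 5, 6, 7, 9, 8]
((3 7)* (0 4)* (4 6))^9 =((0 6 4)(3 7))^9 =(3 7)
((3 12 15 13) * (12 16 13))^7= ((3 16 13)(12 15))^7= (3 16 13)(12 15)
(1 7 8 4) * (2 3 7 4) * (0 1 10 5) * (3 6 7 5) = (0 1 4 10 3 5)(2 6 7 8) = [1, 4, 6, 5, 10, 0, 7, 8, 2, 9, 3]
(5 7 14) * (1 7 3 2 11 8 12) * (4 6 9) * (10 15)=[0, 7, 11, 2, 6, 3, 9, 14, 12, 4, 15, 8, 1, 13, 5, 10]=(1 7 14 5 3 2 11 8 12)(4 6 9)(10 15)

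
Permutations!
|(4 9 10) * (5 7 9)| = |(4 5 7 9 10)| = 5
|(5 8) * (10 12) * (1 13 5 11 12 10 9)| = 7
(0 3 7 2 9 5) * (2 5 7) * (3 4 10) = (0 4 10 3 2 9 7 5) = [4, 1, 9, 2, 10, 0, 6, 5, 8, 7, 3]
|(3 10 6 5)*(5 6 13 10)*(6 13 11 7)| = 10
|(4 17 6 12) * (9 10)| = |(4 17 6 12)(9 10)| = 4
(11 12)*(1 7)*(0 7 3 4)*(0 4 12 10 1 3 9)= (0 7 3 12 11 10 1 9)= [7, 9, 2, 12, 4, 5, 6, 3, 8, 0, 1, 10, 11]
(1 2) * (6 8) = (1 2)(6 8) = [0, 2, 1, 3, 4, 5, 8, 7, 6]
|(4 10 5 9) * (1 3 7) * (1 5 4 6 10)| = 8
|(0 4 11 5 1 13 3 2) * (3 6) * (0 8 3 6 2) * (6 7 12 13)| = |(0 4 11 5 1 6 7 12 13 2 8 3)| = 12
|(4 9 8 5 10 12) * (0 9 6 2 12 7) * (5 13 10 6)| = 30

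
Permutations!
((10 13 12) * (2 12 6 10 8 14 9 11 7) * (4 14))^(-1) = ((2 12 8 4 14 9 11 7)(6 10 13))^(-1) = (2 7 11 9 14 4 8 12)(6 13 10)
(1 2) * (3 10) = [0, 2, 1, 10, 4, 5, 6, 7, 8, 9, 3] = (1 2)(3 10)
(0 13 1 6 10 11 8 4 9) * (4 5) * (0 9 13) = [0, 6, 2, 3, 13, 4, 10, 7, 5, 9, 11, 8, 12, 1] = (1 6 10 11 8 5 4 13)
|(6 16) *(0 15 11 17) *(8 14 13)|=|(0 15 11 17)(6 16)(8 14 13)|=12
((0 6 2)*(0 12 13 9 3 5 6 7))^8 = ((0 7)(2 12 13 9 3 5 6))^8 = (2 12 13 9 3 5 6)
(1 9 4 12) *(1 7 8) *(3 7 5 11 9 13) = (1 13 3 7 8)(4 12 5 11 9) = [0, 13, 2, 7, 12, 11, 6, 8, 1, 4, 10, 9, 5, 3]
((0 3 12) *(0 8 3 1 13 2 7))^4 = (0 7 2 13 1)(3 12 8)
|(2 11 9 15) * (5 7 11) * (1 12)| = |(1 12)(2 5 7 11 9 15)| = 6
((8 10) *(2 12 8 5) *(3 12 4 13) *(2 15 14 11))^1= ((2 4 13 3 12 8 10 5 15 14 11))^1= (2 4 13 3 12 8 10 5 15 14 11)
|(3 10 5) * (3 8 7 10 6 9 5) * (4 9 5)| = |(3 6 5 8 7 10)(4 9)| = 6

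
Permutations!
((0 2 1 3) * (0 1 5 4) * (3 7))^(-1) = (0 4 5 2)(1 3 7) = ((0 2 5 4)(1 7 3))^(-1)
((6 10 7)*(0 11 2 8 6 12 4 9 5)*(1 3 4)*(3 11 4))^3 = (0 5 9 4)(1 8 7 11 6 12 2 10)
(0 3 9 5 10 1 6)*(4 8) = (0 3 9 5 10 1 6)(4 8) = [3, 6, 2, 9, 8, 10, 0, 7, 4, 5, 1]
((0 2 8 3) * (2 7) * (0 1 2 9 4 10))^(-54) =(0 7 9 4 10)(1 8)(2 3)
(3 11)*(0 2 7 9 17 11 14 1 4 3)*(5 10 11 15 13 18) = (0 2 7 9 17 15 13 18 5 10 11)(1 4 3 14) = [2, 4, 7, 14, 3, 10, 6, 9, 8, 17, 11, 0, 12, 18, 1, 13, 16, 15, 5]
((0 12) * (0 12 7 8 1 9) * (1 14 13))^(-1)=((0 7 8 14 13 1 9))^(-1)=(0 9 1 13 14 8 7)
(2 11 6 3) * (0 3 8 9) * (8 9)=(0 3 2 11 6 9)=[3, 1, 11, 2, 4, 5, 9, 7, 8, 0, 10, 6]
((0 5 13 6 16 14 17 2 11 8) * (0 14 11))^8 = (0 17 8 16 13)(2 14 11 6 5)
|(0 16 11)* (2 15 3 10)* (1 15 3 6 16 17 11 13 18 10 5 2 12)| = 24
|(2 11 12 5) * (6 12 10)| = 6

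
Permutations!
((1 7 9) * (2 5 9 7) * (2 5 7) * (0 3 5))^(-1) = (0 1 9 5 3)(2 7)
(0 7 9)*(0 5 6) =(0 7 9 5 6) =[7, 1, 2, 3, 4, 6, 0, 9, 8, 5]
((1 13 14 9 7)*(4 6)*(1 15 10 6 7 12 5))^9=(1 9)(4 6 10 15 7)(5 14)(12 13)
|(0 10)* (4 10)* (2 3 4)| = |(0 2 3 4 10)| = 5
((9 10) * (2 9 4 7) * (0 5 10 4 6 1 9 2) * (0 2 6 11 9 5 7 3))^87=((0 7 2 6 1 5 10 11 9 4 3))^87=(0 3 4 9 11 10 5 1 6 2 7)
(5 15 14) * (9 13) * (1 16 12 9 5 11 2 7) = (1 16 12 9 13 5 15 14 11 2 7) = [0, 16, 7, 3, 4, 15, 6, 1, 8, 13, 10, 2, 9, 5, 11, 14, 12]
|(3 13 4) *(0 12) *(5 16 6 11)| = 12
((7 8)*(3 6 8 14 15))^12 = ((3 6 8 7 14 15))^12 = (15)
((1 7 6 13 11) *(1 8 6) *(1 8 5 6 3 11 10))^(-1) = ((1 7 8 3 11 5 6 13 10))^(-1) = (1 10 13 6 5 11 3 8 7)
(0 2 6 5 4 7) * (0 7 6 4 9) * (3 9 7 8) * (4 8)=[2, 1, 8, 9, 6, 7, 5, 4, 3, 0]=(0 2 8 3 9)(4 6 5 7)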